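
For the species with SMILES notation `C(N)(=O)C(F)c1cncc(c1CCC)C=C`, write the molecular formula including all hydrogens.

C12H15FN2O

Heavy atoms from the SMILES: 12 C, 1 F, 2 N, 1 O.
Implicit hydrogens by atom environment:
  3 × C: 2 H each → 6
  3 × C (aromatic): no H
  2 × C (aromatic): 1 H each → 2
  2 × C: 1 H each → 2
  1 × C: 3 H
  1 × C: no H
  1 × F: no H
  1 × N: 2 H
  1 × N (aromatic): no H
  1 × O: no H
  Total hydrogens = 15.
Molecular formula: C12H15FN2O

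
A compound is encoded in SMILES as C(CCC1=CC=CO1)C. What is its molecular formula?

C8H12O

Heavy atoms from the SMILES: 8 C, 1 O.
Implicit hydrogens by atom environment:
  3 × C: 2 H each → 6
  3 × C (aromatic): 1 H each → 3
  1 × C: 3 H
  1 × C (aromatic): no H
  1 × O (aromatic): no H
  Total hydrogens = 12.
Molecular formula: C8H12O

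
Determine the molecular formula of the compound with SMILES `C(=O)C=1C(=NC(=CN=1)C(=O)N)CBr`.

Heavy atoms from the SMILES: 1 Br, 7 C, 3 N, 2 O.
Implicit hydrogens by atom environment:
  3 × C (aromatic): no H
  2 × N (aromatic): no H
  2 × O: no H
  1 × Br: no H
  1 × C: 2 H
  1 × C (aromatic): 1 H
  1 × C: 1 H
  1 × C: no H
  1 × N: 2 H
  Total hydrogens = 6.
Molecular formula: C7H6BrN3O2

C7H6BrN3O2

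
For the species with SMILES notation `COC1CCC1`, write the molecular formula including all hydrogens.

C5H10O

Heavy atoms from the SMILES: 5 C, 1 O.
Implicit hydrogens by atom environment:
  3 × C: 2 H each → 6
  1 × C: 3 H
  1 × C: 1 H
  1 × O: no H
  Total hydrogens = 10.
Molecular formula: C5H10O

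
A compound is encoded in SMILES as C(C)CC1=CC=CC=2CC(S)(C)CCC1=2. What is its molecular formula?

C14H20S

Heavy atoms from the SMILES: 14 C, 1 S.
Implicit hydrogens by atom environment:
  5 × C: 2 H each → 10
  3 × C (aromatic): 1 H each → 3
  3 × C (aromatic): no H
  2 × C: 3 H each → 6
  1 × C: no H
  1 × S: 1 H
  Total hydrogens = 20.
Molecular formula: C14H20S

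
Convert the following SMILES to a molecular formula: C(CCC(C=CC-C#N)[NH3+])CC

C10H19N2+

Heavy atoms from the SMILES: 10 C, 2 N.
Implicit hydrogens by atom environment:
  5 × C: 2 H each → 10
  3 × C: 1 H each → 3
  1 × C: 3 H
  1 × C: no H
  1 × N (charge +1): 3 H
  1 × N: no H
  Total hydrogens = 19.
Net charge +1.
Molecular formula: C10H19N2+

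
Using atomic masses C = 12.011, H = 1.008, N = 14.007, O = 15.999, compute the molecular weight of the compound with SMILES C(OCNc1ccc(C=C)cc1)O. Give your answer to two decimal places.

179.22

Molecular formula: C10H13NO2.
M = 10×12.011 + 13×1.008 + 1×14.007 + 2×15.999 = 179.22 g/mol.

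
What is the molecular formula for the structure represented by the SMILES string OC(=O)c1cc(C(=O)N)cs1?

C6H5NO3S

Heavy atoms from the SMILES: 6 C, 1 N, 3 O, 1 S.
Implicit hydrogens by atom environment:
  2 × C (aromatic): 1 H each → 2
  2 × C (aromatic): no H
  2 × C: no H
  2 × O: no H
  1 × N: 2 H
  1 × O: 1 H
  1 × S (aromatic): no H
  Total hydrogens = 5.
Molecular formula: C6H5NO3S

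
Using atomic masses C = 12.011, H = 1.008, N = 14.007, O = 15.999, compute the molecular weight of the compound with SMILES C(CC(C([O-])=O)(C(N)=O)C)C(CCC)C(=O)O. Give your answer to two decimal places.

244.27

Molecular formula: C11H18NO5-.
M = 11×12.011 + 18×1.008 + 1×14.007 + 5×15.999 = 244.27 g/mol.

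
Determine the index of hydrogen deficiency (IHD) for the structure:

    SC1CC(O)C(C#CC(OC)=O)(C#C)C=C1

7

Molecular formula from the SMILES: C12H12O3S.
DoU = (2C + 2 + N − H − X)/2 = (2·12 + 2 + 0 − 12 − 0)/2 = 14/2 = 7.
(Structurally: 1 ring(s) + 6 π bond(s) = 7.)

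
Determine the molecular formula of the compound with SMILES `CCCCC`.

Heavy atoms from the SMILES: 5 C.
Implicit hydrogens by atom environment:
  3 × C: 2 H each → 6
  2 × C: 3 H each → 6
  Total hydrogens = 12.
Molecular formula: C5H12

C5H12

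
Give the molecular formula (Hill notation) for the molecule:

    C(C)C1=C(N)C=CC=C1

C8H11N

Heavy atoms from the SMILES: 8 C, 1 N.
Implicit hydrogens by atom environment:
  4 × C (aromatic): 1 H each → 4
  2 × C (aromatic): no H
  1 × C: 3 H
  1 × C: 2 H
  1 × N: 2 H
  Total hydrogens = 11.
Molecular formula: C8H11N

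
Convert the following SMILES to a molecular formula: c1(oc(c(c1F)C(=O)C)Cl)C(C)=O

Heavy atoms from the SMILES: 8 C, 1 Cl, 1 F, 3 O.
Implicit hydrogens by atom environment:
  4 × C (aromatic): no H
  2 × C: 3 H each → 6
  2 × C: no H
  2 × O: no H
  1 × Cl: no H
  1 × F: no H
  1 × O (aromatic): no H
  Total hydrogens = 6.
Molecular formula: C8H6ClFO3

C8H6ClFO3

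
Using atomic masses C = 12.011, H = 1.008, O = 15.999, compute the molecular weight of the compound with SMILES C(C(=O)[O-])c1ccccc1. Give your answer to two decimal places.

135.14

Molecular formula: C8H7O2-.
M = 8×12.011 + 7×1.008 + 2×15.999 = 135.14 g/mol.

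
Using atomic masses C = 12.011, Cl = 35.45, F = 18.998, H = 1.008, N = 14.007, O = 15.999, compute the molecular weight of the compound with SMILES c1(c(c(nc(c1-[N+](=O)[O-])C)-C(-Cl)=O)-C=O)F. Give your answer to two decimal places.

246.58

Molecular formula: C8H4ClFN2O4.
M = 8×12.011 + 1×35.45 + 1×18.998 + 4×1.008 + 2×14.007 + 4×15.999 = 246.58 g/mol.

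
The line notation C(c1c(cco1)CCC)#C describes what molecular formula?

C9H10O

Heavy atoms from the SMILES: 9 C, 1 O.
Implicit hydrogens by atom environment:
  2 × C: 2 H each → 4
  2 × C (aromatic): 1 H each → 2
  2 × C (aromatic): no H
  1 × C: 3 H
  1 × C: 1 H
  1 × C: no H
  1 × O (aromatic): no H
  Total hydrogens = 10.
Molecular formula: C9H10O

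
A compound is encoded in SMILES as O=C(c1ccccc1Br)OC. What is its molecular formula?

C8H7BrO2

Heavy atoms from the SMILES: 1 Br, 8 C, 2 O.
Implicit hydrogens by atom environment:
  4 × C (aromatic): 1 H each → 4
  2 × C (aromatic): no H
  2 × O: no H
  1 × Br: no H
  1 × C: 3 H
  1 × C: no H
  Total hydrogens = 7.
Molecular formula: C8H7BrO2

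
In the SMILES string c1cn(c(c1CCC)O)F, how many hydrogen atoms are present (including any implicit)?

10

Hydrogens are implicit in SMILES; fill each atom to its normal valence:
  2 × C: 2 H each → 4
  2 × C (aromatic): 1 H each → 2
  2 × C (aromatic): no H
  1 × C: 3 H
  1 × F: no H
  1 × N (aromatic): no H
  1 × O: 1 H
  Total hydrogens = 10.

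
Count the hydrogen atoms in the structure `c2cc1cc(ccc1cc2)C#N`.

7

Hydrogens are implicit in SMILES; fill each atom to its normal valence:
  7 × C (aromatic): 1 H each → 7
  3 × C (aromatic): no H
  1 × C: no H
  1 × N: no H
  Total hydrogens = 7.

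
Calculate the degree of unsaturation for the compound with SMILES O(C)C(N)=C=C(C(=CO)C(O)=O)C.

4

Molecular formula from the SMILES: C8H11NO4.
DoU = (2C + 2 + N − H − X)/2 = (2·8 + 2 + 1 − 11 − 0)/2 = 8/2 = 4.
(Structurally: 0 ring(s) + 4 π bond(s) = 4.)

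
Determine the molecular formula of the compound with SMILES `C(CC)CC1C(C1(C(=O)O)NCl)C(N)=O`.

C9H15ClN2O3

Heavy atoms from the SMILES: 9 C, 1 Cl, 2 N, 3 O.
Implicit hydrogens by atom environment:
  3 × C: 2 H each → 6
  3 × C: no H
  2 × C: 1 H each → 2
  2 × O: no H
  1 × C: 3 H
  1 × Cl: no H
  1 × N: 2 H
  1 × N: 1 H
  1 × O: 1 H
  Total hydrogens = 15.
Molecular formula: C9H15ClN2O3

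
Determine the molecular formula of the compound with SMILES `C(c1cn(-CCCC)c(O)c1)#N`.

Heavy atoms from the SMILES: 9 C, 2 N, 1 O.
Implicit hydrogens by atom environment:
  3 × C: 2 H each → 6
  2 × C (aromatic): 1 H each → 2
  2 × C (aromatic): no H
  1 × C: 3 H
  1 × C: no H
  1 × N (aromatic): no H
  1 × N: no H
  1 × O: 1 H
  Total hydrogens = 12.
Molecular formula: C9H12N2O

C9H12N2O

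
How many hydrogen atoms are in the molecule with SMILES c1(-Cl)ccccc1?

5

Hydrogens are implicit in SMILES; fill each atom to its normal valence:
  5 × C (aromatic): 1 H each → 5
  1 × C (aromatic): no H
  1 × Cl: no H
  Total hydrogens = 5.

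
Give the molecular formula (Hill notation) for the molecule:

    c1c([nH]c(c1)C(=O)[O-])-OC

Heavy atoms from the SMILES: 6 C, 1 N, 3 O.
Implicit hydrogens by atom environment:
  2 × C (aromatic): 1 H each → 2
  2 × C (aromatic): no H
  2 × O: no H
  1 × C: 3 H
  1 × C: no H
  1 × N (aromatic): 1 H
  1 × O (charge -1): no H
  Total hydrogens = 6.
Net charge -1.
Molecular formula: C6H6NO3-

C6H6NO3-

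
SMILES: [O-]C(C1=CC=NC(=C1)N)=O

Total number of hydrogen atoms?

5

Hydrogens are implicit in SMILES; fill each atom to its normal valence:
  3 × C (aromatic): 1 H each → 3
  2 × C (aromatic): no H
  1 × C: no H
  1 × N: 2 H
  1 × N (aromatic): no H
  1 × O: no H
  1 × O (charge -1): no H
  Total hydrogens = 5.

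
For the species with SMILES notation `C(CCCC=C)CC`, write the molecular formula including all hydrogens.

C8H16

Heavy atoms from the SMILES: 8 C.
Implicit hydrogens by atom environment:
  6 × C: 2 H each → 12
  1 × C: 3 H
  1 × C: 1 H
  Total hydrogens = 16.
Molecular formula: C8H16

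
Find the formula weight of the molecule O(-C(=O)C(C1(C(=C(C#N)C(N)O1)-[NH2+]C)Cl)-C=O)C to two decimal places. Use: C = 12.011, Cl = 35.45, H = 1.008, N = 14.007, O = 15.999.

Molecular formula: C10H13ClN3O4+.
M = 10×12.011 + 1×35.45 + 13×1.008 + 3×14.007 + 4×15.999 = 274.68 g/mol.

274.68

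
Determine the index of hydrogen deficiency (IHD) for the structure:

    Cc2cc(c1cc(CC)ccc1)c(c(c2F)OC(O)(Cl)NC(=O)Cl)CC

Molecular formula from the SMILES: C19H20Cl2FNO3.
DoU = (2C + 2 + N − H − X)/2 = (2·19 + 2 + 1 − 20 − 3)/2 = 18/2 = 9.
(Structurally: 2 ring(s) + 7 π bond(s) = 9.)

9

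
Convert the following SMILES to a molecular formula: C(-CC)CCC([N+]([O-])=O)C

Heavy atoms from the SMILES: 7 C, 1 N, 2 O.
Implicit hydrogens by atom environment:
  4 × C: 2 H each → 8
  2 × C: 3 H each → 6
  1 × C: 1 H
  1 × N (charge +1): no H
  1 × O: no H
  1 × O (charge -1): no H
  Total hydrogens = 15.
Molecular formula: C7H15NO2

C7H15NO2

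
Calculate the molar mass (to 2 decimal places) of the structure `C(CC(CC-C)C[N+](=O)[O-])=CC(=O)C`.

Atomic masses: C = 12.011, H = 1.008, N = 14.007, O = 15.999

Molecular formula: C10H17NO3.
M = 10×12.011 + 17×1.008 + 1×14.007 + 3×15.999 = 199.25 g/mol.

199.25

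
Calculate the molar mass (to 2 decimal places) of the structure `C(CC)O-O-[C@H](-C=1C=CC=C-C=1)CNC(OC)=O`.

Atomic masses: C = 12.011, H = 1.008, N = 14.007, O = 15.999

253.30

Molecular formula: C13H19NO4.
M = 13×12.011 + 19×1.008 + 1×14.007 + 4×15.999 = 253.30 g/mol.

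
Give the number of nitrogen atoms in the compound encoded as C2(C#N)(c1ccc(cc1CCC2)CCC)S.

1

The symbol for nitrogen appears 1 time in the SMILES.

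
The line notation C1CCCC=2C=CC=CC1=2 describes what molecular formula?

Heavy atoms from the SMILES: 10 C.
Implicit hydrogens by atom environment:
  4 × C: 2 H each → 8
  4 × C (aromatic): 1 H each → 4
  2 × C (aromatic): no H
  Total hydrogens = 12.
Molecular formula: C10H12

C10H12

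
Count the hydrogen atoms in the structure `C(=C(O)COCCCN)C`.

15

Hydrogens are implicit in SMILES; fill each atom to its normal valence:
  4 × C: 2 H each → 8
  1 × C: 3 H
  1 × C: 1 H
  1 × C: no H
  1 × N: 2 H
  1 × O: 1 H
  1 × O: no H
  Total hydrogens = 15.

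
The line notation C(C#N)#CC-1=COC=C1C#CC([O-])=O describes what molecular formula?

C10H2NO3-

Heavy atoms from the SMILES: 10 C, 1 N, 3 O.
Implicit hydrogens by atom environment:
  6 × C: no H
  2 × C (aromatic): 1 H each → 2
  2 × C (aromatic): no H
  1 × N: no H
  1 × O (aromatic): no H
  1 × O: no H
  1 × O (charge -1): no H
  Total hydrogens = 2.
Net charge -1.
Molecular formula: C10H2NO3-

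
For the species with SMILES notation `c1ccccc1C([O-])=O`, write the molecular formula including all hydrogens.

C7H5O2-

Heavy atoms from the SMILES: 7 C, 2 O.
Implicit hydrogens by atom environment:
  5 × C (aromatic): 1 H each → 5
  1 × C (aromatic): no H
  1 × C: no H
  1 × O: no H
  1 × O (charge -1): no H
  Total hydrogens = 5.
Net charge -1.
Molecular formula: C7H5O2-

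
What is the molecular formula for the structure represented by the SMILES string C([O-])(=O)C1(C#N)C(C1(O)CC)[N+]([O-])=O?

Heavy atoms from the SMILES: 7 C, 2 N, 5 O.
Implicit hydrogens by atom environment:
  4 × C: no H
  2 × O: no H
  2 × O (charge -1): no H
  1 × C: 3 H
  1 × C: 2 H
  1 × C: 1 H
  1 × N: no H
  1 × N (charge +1): no H
  1 × O: 1 H
  Total hydrogens = 7.
Net charge -1.
Molecular formula: C7H7N2O5-

C7H7N2O5-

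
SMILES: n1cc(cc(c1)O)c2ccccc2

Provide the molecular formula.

C11H9NO

Heavy atoms from the SMILES: 11 C, 1 N, 1 O.
Implicit hydrogens by atom environment:
  8 × C (aromatic): 1 H each → 8
  3 × C (aromatic): no H
  1 × N (aromatic): no H
  1 × O: 1 H
  Total hydrogens = 9.
Molecular formula: C11H9NO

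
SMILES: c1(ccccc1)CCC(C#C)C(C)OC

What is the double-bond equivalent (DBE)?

Molecular formula from the SMILES: C14H18O.
DoU = (2C + 2 + N − H − X)/2 = (2·14 + 2 + 0 − 18 − 0)/2 = 12/2 = 6.
(Structurally: 1 ring(s) + 5 π bond(s) = 6.)

6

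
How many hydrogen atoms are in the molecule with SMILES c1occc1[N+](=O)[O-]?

Hydrogens are implicit in SMILES; fill each atom to its normal valence:
  3 × C (aromatic): 1 H each → 3
  1 × C (aromatic): no H
  1 × N (charge +1): no H
  1 × O (aromatic): no H
  1 × O: no H
  1 × O (charge -1): no H
  Total hydrogens = 3.

3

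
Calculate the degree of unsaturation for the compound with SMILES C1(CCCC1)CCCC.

Molecular formula from the SMILES: C9H18.
DoU = (2C + 2 + N − H − X)/2 = (2·9 + 2 + 0 − 18 − 0)/2 = 2/2 = 1.
(Structurally: 1 ring(s) + 0 π bond(s) = 1.)

1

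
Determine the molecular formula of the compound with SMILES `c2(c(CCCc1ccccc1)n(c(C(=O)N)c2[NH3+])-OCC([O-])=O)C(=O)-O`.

C17H19N3O6

Heavy atoms from the SMILES: 17 C, 3 N, 6 O.
Implicit hydrogens by atom environment:
  5 × C (aromatic): 1 H each → 5
  5 × C (aromatic): no H
  4 × C: 2 H each → 8
  4 × O: no H
  3 × C: no H
  1 × N (charge +1): 3 H
  1 × N: 2 H
  1 × N (aromatic): no H
  1 × O: 1 H
  1 × O (charge -1): no H
  Total hydrogens = 19.
Molecular formula: C17H19N3O6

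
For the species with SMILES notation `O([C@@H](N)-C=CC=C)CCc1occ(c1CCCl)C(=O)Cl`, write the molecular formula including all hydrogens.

Heavy atoms from the SMILES: 14 C, 2 Cl, 1 N, 3 O.
Implicit hydrogens by atom environment:
  5 × C: 2 H each → 10
  4 × C: 1 H each → 4
  3 × C (aromatic): no H
  2 × Cl: no H
  2 × O: no H
  1 × C (aromatic): 1 H
  1 × C: no H
  1 × N: 2 H
  1 × O (aromatic): no H
  Total hydrogens = 17.
Molecular formula: C14H17Cl2NO3

C14H17Cl2NO3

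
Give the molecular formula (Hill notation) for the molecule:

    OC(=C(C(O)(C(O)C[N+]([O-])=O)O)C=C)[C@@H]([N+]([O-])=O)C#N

Heavy atoms from the SMILES: 9 C, 3 N, 8 O.
Implicit hydrogens by atom environment:
  4 × C: no H
  4 × O: 1 H each → 4
  3 × C: 1 H each → 3
  2 × C: 2 H each → 4
  2 × N (charge +1): no H
  2 × O: no H
  2 × O (charge -1): no H
  1 × N: no H
  Total hydrogens = 11.
Molecular formula: C9H11N3O8

C9H11N3O8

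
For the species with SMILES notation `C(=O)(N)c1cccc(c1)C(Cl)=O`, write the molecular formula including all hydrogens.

C8H6ClNO2

Heavy atoms from the SMILES: 8 C, 1 Cl, 1 N, 2 O.
Implicit hydrogens by atom environment:
  4 × C (aromatic): 1 H each → 4
  2 × C (aromatic): no H
  2 × C: no H
  2 × O: no H
  1 × Cl: no H
  1 × N: 2 H
  Total hydrogens = 6.
Molecular formula: C8H6ClNO2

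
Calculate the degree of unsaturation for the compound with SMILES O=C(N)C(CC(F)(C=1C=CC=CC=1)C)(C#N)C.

7

Molecular formula from the SMILES: C13H15FN2O.
DoU = (2C + 2 + N − H − X)/2 = (2·13 + 2 + 2 − 15 − 1)/2 = 14/2 = 7.
(Structurally: 1 ring(s) + 6 π bond(s) = 7.)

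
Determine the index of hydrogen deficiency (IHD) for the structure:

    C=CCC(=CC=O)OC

Molecular formula from the SMILES: C7H10O2.
DoU = (2C + 2 + N − H − X)/2 = (2·7 + 2 + 0 − 10 − 0)/2 = 6/2 = 3.
(Structurally: 0 ring(s) + 3 π bond(s) = 3.)

3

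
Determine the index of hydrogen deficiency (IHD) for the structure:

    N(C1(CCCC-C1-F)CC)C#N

Molecular formula from the SMILES: C9H15FN2.
DoU = (2C + 2 + N − H − X)/2 = (2·9 + 2 + 2 − 15 − 1)/2 = 6/2 = 3.
(Structurally: 1 ring(s) + 2 π bond(s) = 3.)

3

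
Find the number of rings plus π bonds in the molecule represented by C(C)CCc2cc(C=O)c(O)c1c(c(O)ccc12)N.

Molecular formula from the SMILES: C15H17NO3.
DoU = (2C + 2 + N − H − X)/2 = (2·15 + 2 + 1 − 17 − 0)/2 = 16/2 = 8.
(Structurally: 2 ring(s) + 6 π bond(s) = 8.)

8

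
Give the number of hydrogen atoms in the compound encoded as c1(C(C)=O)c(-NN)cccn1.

9

Hydrogens are implicit in SMILES; fill each atom to its normal valence:
  3 × C (aromatic): 1 H each → 3
  2 × C (aromatic): no H
  1 × C: 3 H
  1 × C: no H
  1 × N: 2 H
  1 × N: 1 H
  1 × N (aromatic): no H
  1 × O: no H
  Total hydrogens = 9.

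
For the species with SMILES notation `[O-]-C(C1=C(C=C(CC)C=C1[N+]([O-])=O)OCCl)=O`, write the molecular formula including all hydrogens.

C10H9ClNO5-

Heavy atoms from the SMILES: 10 C, 1 Cl, 1 N, 5 O.
Implicit hydrogens by atom environment:
  4 × C (aromatic): no H
  3 × O: no H
  2 × C: 2 H each → 4
  2 × C (aromatic): 1 H each → 2
  2 × O (charge -1): no H
  1 × C: 3 H
  1 × C: no H
  1 × Cl: no H
  1 × N (charge +1): no H
  Total hydrogens = 9.
Net charge -1.
Molecular formula: C10H9ClNO5-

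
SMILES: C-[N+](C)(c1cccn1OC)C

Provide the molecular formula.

C8H15N2O+

Heavy atoms from the SMILES: 8 C, 2 N, 1 O.
Implicit hydrogens by atom environment:
  4 × C: 3 H each → 12
  3 × C (aromatic): 1 H each → 3
  1 × C (aromatic): no H
  1 × N (aromatic): no H
  1 × N (charge +1): no H
  1 × O: no H
  Total hydrogens = 15.
Net charge +1.
Molecular formula: C8H15N2O+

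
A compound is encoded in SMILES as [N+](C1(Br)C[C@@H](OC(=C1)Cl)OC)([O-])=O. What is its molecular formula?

C6H7BrClNO4

Heavy atoms from the SMILES: 1 Br, 6 C, 1 Cl, 1 N, 4 O.
Implicit hydrogens by atom environment:
  3 × O: no H
  2 × C: 1 H each → 2
  2 × C: no H
  1 × Br: no H
  1 × C: 3 H
  1 × C: 2 H
  1 × Cl: no H
  1 × N (charge +1): no H
  1 × O (charge -1): no H
  Total hydrogens = 7.
Molecular formula: C6H7BrClNO4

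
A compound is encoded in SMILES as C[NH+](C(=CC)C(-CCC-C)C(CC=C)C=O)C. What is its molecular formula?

Heavy atoms from the SMILES: 15 C, 1 N, 1 O.
Implicit hydrogens by atom environment:
  5 × C: 2 H each → 10
  5 × C: 1 H each → 5
  4 × C: 3 H each → 12
  1 × C: no H
  1 × N (charge +1): 1 H
  1 × O: no H
  Total hydrogens = 28.
Net charge +1.
Molecular formula: C15H28NO+

C15H28NO+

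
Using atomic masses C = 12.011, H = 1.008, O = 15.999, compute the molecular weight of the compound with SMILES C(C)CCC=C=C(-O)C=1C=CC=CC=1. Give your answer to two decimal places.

Molecular formula: C13H16O.
M = 13×12.011 + 16×1.008 + 1×15.999 = 188.27 g/mol.

188.27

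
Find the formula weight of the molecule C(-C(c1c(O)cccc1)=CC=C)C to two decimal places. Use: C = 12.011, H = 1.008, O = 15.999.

Molecular formula: C12H14O.
M = 12×12.011 + 14×1.008 + 1×15.999 = 174.24 g/mol.

174.24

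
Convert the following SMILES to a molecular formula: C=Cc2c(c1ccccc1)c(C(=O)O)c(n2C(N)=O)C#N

Heavy atoms from the SMILES: 15 C, 3 N, 3 O.
Implicit hydrogens by atom environment:
  5 × C (aromatic): 1 H each → 5
  5 × C (aromatic): no H
  3 × C: no H
  2 × O: no H
  1 × C: 2 H
  1 × C: 1 H
  1 × N: 2 H
  1 × N (aromatic): no H
  1 × N: no H
  1 × O: 1 H
  Total hydrogens = 11.
Molecular formula: C15H11N3O3

C15H11N3O3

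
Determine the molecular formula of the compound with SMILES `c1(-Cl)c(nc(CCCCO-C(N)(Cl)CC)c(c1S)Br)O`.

Heavy atoms from the SMILES: 1 Br, 12 C, 2 Cl, 2 N, 2 O, 1 S.
Implicit hydrogens by atom environment:
  5 × C: 2 H each → 10
  5 × C (aromatic): no H
  2 × Cl: no H
  1 × Br: no H
  1 × C: 3 H
  1 × C: no H
  1 × N: 2 H
  1 × N (aromatic): no H
  1 × O: 1 H
  1 × O: no H
  1 × S: 1 H
  Total hydrogens = 17.
Molecular formula: C12H17BrCl2N2O2S

C12H17BrCl2N2O2S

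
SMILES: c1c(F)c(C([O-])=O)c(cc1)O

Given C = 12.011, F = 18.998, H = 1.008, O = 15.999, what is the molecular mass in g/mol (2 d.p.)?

Molecular formula: C7H4FO3-.
M = 7×12.011 + 1×18.998 + 4×1.008 + 3×15.999 = 155.10 g/mol.

155.10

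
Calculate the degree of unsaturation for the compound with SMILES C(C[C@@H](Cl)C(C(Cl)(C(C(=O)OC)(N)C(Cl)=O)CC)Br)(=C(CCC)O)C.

3

Molecular formula from the SMILES: C16H25BrCl3NO4.
DoU = (2C + 2 + N − H − X)/2 = (2·16 + 2 + 1 − 25 − 4)/2 = 6/2 = 3.
(Structurally: 0 ring(s) + 3 π bond(s) = 3.)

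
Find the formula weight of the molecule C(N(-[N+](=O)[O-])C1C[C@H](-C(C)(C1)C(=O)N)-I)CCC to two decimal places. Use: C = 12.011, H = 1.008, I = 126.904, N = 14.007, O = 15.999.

369.20

Molecular formula: C11H20IN3O3.
M = 11×12.011 + 20×1.008 + 1×126.904 + 3×14.007 + 3×15.999 = 369.20 g/mol.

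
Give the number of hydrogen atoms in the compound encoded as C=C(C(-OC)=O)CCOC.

Hydrogens are implicit in SMILES; fill each atom to its normal valence:
  3 × C: 2 H each → 6
  3 × O: no H
  2 × C: 3 H each → 6
  2 × C: no H
  Total hydrogens = 12.

12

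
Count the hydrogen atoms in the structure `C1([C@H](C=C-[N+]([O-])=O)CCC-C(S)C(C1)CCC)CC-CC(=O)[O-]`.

Hydrogens are implicit in SMILES; fill each atom to its normal valence:
  9 × C: 2 H each → 18
  6 × C: 1 H each → 6
  2 × O: no H
  2 × O (charge -1): no H
  1 × C: 3 H
  1 × C: no H
  1 × N (charge +1): no H
  1 × S: 1 H
  Total hydrogens = 28.

28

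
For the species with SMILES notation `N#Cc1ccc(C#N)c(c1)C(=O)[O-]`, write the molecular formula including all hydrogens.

C9H3N2O2-

Heavy atoms from the SMILES: 9 C, 2 N, 2 O.
Implicit hydrogens by atom environment:
  3 × C (aromatic): 1 H each → 3
  3 × C (aromatic): no H
  3 × C: no H
  2 × N: no H
  1 × O: no H
  1 × O (charge -1): no H
  Total hydrogens = 3.
Net charge -1.
Molecular formula: C9H3N2O2-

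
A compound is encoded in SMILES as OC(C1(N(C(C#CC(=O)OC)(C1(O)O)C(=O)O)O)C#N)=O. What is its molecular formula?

C10H8N2O9

Heavy atoms from the SMILES: 10 C, 2 N, 9 O.
Implicit hydrogens by atom environment:
  9 × C: no H
  5 × O: 1 H each → 5
  4 × O: no H
  2 × N: no H
  1 × C: 3 H
  Total hydrogens = 8.
Molecular formula: C10H8N2O9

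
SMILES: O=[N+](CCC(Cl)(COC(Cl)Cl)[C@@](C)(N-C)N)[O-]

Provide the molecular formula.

C8H16Cl3N3O3

Heavy atoms from the SMILES: 8 C, 3 Cl, 3 N, 3 O.
Implicit hydrogens by atom environment:
  3 × C: 2 H each → 6
  3 × Cl: no H
  2 × C: 3 H each → 6
  2 × C: no H
  2 × O: no H
  1 × C: 1 H
  1 × N: 2 H
  1 × N: 1 H
  1 × N (charge +1): no H
  1 × O (charge -1): no H
  Total hydrogens = 16.
Molecular formula: C8H16Cl3N3O3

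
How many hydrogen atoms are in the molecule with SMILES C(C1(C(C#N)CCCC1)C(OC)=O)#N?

12

Hydrogens are implicit in SMILES; fill each atom to its normal valence:
  4 × C: 2 H each → 8
  4 × C: no H
  2 × N: no H
  2 × O: no H
  1 × C: 3 H
  1 × C: 1 H
  Total hydrogens = 12.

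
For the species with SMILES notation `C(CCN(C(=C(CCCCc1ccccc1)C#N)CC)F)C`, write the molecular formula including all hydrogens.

C19H27FN2

Heavy atoms from the SMILES: 19 C, 1 F, 2 N.
Implicit hydrogens by atom environment:
  8 × C: 2 H each → 16
  5 × C (aromatic): 1 H each → 5
  3 × C: no H
  2 × C: 3 H each → 6
  2 × N: no H
  1 × C (aromatic): no H
  1 × F: no H
  Total hydrogens = 27.
Molecular formula: C19H27FN2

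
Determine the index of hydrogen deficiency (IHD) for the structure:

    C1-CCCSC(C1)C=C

Molecular formula from the SMILES: C8H14S.
DoU = (2C + 2 + N − H − X)/2 = (2·8 + 2 + 0 − 14 − 0)/2 = 4/2 = 2.
(Structurally: 1 ring(s) + 1 π bond(s) = 2.)

2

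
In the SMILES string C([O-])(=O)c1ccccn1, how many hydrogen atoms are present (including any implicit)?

4

Hydrogens are implicit in SMILES; fill each atom to its normal valence:
  4 × C (aromatic): 1 H each → 4
  1 × C (aromatic): no H
  1 × C: no H
  1 × N (aromatic): no H
  1 × O: no H
  1 × O (charge -1): no H
  Total hydrogens = 4.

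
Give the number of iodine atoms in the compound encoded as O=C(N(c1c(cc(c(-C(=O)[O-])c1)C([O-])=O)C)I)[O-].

1

The symbol for iodine appears 1 time in the SMILES.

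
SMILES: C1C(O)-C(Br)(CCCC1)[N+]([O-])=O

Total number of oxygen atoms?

The symbol for oxygen appears 3 times in the SMILES.

3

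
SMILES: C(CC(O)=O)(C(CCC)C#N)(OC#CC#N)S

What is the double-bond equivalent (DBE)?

7

Molecular formula from the SMILES: C11H12N2O3S.
DoU = (2C + 2 + N − H − X)/2 = (2·11 + 2 + 2 − 12 − 0)/2 = 14/2 = 7.
(Structurally: 0 ring(s) + 7 π bond(s) = 7.)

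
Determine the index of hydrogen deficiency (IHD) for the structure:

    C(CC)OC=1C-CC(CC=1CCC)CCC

2

Molecular formula from the SMILES: C15H28O.
DoU = (2C + 2 + N − H − X)/2 = (2·15 + 2 + 0 − 28 − 0)/2 = 4/2 = 2.
(Structurally: 1 ring(s) + 1 π bond(s) = 2.)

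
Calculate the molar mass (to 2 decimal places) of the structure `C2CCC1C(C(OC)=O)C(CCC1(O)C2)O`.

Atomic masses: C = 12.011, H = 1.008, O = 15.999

228.29

Molecular formula: C12H20O4.
M = 12×12.011 + 20×1.008 + 4×15.999 = 228.29 g/mol.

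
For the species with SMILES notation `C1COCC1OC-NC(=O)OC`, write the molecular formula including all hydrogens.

C7H13NO4

Heavy atoms from the SMILES: 7 C, 1 N, 4 O.
Implicit hydrogens by atom environment:
  4 × C: 2 H each → 8
  4 × O: no H
  1 × C: 3 H
  1 × C: 1 H
  1 × C: no H
  1 × N: 1 H
  Total hydrogens = 13.
Molecular formula: C7H13NO4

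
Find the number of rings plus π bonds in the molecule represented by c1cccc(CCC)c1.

Molecular formula from the SMILES: C9H12.
DoU = (2C + 2 + N − H − X)/2 = (2·9 + 2 + 0 − 12 − 0)/2 = 8/2 = 4.
(Structurally: 1 ring(s) + 3 π bond(s) = 4.)

4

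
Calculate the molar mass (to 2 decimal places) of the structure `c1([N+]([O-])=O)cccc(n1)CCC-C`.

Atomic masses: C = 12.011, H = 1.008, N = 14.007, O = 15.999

180.21

Molecular formula: C9H12N2O2.
M = 9×12.011 + 12×1.008 + 2×14.007 + 2×15.999 = 180.21 g/mol.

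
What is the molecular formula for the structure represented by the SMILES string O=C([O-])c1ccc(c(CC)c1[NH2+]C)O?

C10H13NO3

Heavy atoms from the SMILES: 10 C, 1 N, 3 O.
Implicit hydrogens by atom environment:
  4 × C (aromatic): no H
  2 × C: 3 H each → 6
  2 × C (aromatic): 1 H each → 2
  1 × C: 2 H
  1 × C: no H
  1 × N (charge +1): 2 H
  1 × O: 1 H
  1 × O: no H
  1 × O (charge -1): no H
  Total hydrogens = 13.
Molecular formula: C10H13NO3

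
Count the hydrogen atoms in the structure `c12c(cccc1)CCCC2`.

Hydrogens are implicit in SMILES; fill each atom to its normal valence:
  4 × C: 2 H each → 8
  4 × C (aromatic): 1 H each → 4
  2 × C (aromatic): no H
  Total hydrogens = 12.

12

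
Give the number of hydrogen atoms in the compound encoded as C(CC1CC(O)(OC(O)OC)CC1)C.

Hydrogens are implicit in SMILES; fill each atom to its normal valence:
  5 × C: 2 H each → 10
  2 × C: 3 H each → 6
  2 × C: 1 H each → 2
  2 × O: 1 H each → 2
  2 × O: no H
  1 × C: no H
  Total hydrogens = 20.

20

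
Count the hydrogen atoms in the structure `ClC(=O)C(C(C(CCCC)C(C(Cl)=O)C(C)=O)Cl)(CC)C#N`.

Hydrogens are implicit in SMILES; fill each atom to its normal valence:
  5 × C: no H
  4 × C: 2 H each → 8
  3 × C: 3 H each → 9
  3 × C: 1 H each → 3
  3 × Cl: no H
  3 × O: no H
  1 × N: no H
  Total hydrogens = 20.

20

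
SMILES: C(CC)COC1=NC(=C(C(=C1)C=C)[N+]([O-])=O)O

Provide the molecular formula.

Heavy atoms from the SMILES: 11 C, 2 N, 4 O.
Implicit hydrogens by atom environment:
  4 × C: 2 H each → 8
  4 × C (aromatic): no H
  2 × O: no H
  1 × C: 3 H
  1 × C (aromatic): 1 H
  1 × C: 1 H
  1 × N (aromatic): no H
  1 × N (charge +1): no H
  1 × O: 1 H
  1 × O (charge -1): no H
  Total hydrogens = 14.
Molecular formula: C11H14N2O4

C11H14N2O4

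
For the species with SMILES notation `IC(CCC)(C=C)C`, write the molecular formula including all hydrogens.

C7H13I

Heavy atoms from the SMILES: 7 C, 1 I.
Implicit hydrogens by atom environment:
  3 × C: 2 H each → 6
  2 × C: 3 H each → 6
  1 × C: 1 H
  1 × C: no H
  1 × I: no H
  Total hydrogens = 13.
Molecular formula: C7H13I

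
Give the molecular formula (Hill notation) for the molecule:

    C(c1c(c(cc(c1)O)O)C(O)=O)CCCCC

Heavy atoms from the SMILES: 13 C, 4 O.
Implicit hydrogens by atom environment:
  5 × C: 2 H each → 10
  4 × C (aromatic): no H
  3 × O: 1 H each → 3
  2 × C (aromatic): 1 H each → 2
  1 × C: 3 H
  1 × C: no H
  1 × O: no H
  Total hydrogens = 18.
Molecular formula: C13H18O4

C13H18O4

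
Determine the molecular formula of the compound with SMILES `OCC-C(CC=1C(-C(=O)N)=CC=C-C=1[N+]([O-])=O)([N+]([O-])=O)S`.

C11H13N3O6S

Heavy atoms from the SMILES: 11 C, 3 N, 6 O, 1 S.
Implicit hydrogens by atom environment:
  3 × C: 2 H each → 6
  3 × C (aromatic): 1 H each → 3
  3 × C (aromatic): no H
  3 × O: no H
  2 × C: no H
  2 × N (charge +1): no H
  2 × O (charge -1): no H
  1 × N: 2 H
  1 × O: 1 H
  1 × S: 1 H
  Total hydrogens = 13.
Molecular formula: C11H13N3O6S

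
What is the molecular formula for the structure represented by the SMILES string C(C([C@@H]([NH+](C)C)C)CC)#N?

Heavy atoms from the SMILES: 8 C, 2 N.
Implicit hydrogens by atom environment:
  4 × C: 3 H each → 12
  2 × C: 1 H each → 2
  1 × C: 2 H
  1 × C: no H
  1 × N (charge +1): 1 H
  1 × N: no H
  Total hydrogens = 17.
Net charge +1.
Molecular formula: C8H17N2+

C8H17N2+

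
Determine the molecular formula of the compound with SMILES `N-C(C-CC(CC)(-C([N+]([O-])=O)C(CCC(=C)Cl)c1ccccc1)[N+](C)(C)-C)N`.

C21H36ClN4O2+

Heavy atoms from the SMILES: 21 C, 1 Cl, 4 N, 2 O.
Implicit hydrogens by atom environment:
  6 × C: 2 H each → 12
  5 × C (aromatic): 1 H each → 5
  4 × C: 3 H each → 12
  3 × C: 1 H each → 3
  2 × C: no H
  2 × N: 2 H each → 4
  2 × N (charge +1): no H
  1 × C (aromatic): no H
  1 × Cl: no H
  1 × O: no H
  1 × O (charge -1): no H
  Total hydrogens = 36.
Net charge +1.
Molecular formula: C21H36ClN4O2+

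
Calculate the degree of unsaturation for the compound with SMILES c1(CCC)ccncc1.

Molecular formula from the SMILES: C8H11N.
DoU = (2C + 2 + N − H − X)/2 = (2·8 + 2 + 1 − 11 − 0)/2 = 8/2 = 4.
(Structurally: 1 ring(s) + 3 π bond(s) = 4.)

4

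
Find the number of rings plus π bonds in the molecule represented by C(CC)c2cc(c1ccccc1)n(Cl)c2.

7

Molecular formula from the SMILES: C13H14ClN.
DoU = (2C + 2 + N − H − X)/2 = (2·13 + 2 + 1 − 14 − 1)/2 = 14/2 = 7.
(Structurally: 2 ring(s) + 5 π bond(s) = 7.)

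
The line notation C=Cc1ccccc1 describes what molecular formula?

Heavy atoms from the SMILES: 8 C.
Implicit hydrogens by atom environment:
  5 × C (aromatic): 1 H each → 5
  1 × C: 2 H
  1 × C: 1 H
  1 × C (aromatic): no H
  Total hydrogens = 8.
Molecular formula: C8H8

C8H8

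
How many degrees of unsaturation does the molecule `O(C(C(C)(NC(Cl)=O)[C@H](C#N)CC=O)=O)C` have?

5

Molecular formula from the SMILES: C9H11ClN2O4.
DoU = (2C + 2 + N − H − X)/2 = (2·9 + 2 + 2 − 11 − 1)/2 = 10/2 = 5.
(Structurally: 0 ring(s) + 5 π bond(s) = 5.)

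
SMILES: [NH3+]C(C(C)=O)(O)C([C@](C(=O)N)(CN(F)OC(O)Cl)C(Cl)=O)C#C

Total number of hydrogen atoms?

Hydrogens are implicit in SMILES; fill each atom to its normal valence:
  6 × C: no H
  4 × O: no H
  3 × C: 1 H each → 3
  2 × Cl: no H
  2 × O: 1 H each → 2
  1 × C: 3 H
  1 × C: 2 H
  1 × F: no H
  1 × N (charge +1): 3 H
  1 × N: 2 H
  1 × N: no H
  Total hydrogens = 15.

15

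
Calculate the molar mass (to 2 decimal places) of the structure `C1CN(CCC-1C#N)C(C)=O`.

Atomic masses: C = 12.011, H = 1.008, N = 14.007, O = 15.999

152.20

Molecular formula: C8H12N2O.
M = 8×12.011 + 12×1.008 + 2×14.007 + 1×15.999 = 152.20 g/mol.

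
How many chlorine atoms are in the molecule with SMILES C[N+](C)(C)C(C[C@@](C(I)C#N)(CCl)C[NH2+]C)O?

1

The symbol for chlorine appears 1 time in the SMILES.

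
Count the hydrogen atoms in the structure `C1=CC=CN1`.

5

Hydrogens are implicit in SMILES; fill each atom to its normal valence:
  4 × C (aromatic): 1 H each → 4
  1 × N (aromatic): 1 H
  Total hydrogens = 5.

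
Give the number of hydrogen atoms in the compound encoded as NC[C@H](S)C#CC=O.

Hydrogens are implicit in SMILES; fill each atom to its normal valence:
  2 × C: 1 H each → 2
  2 × C: no H
  1 × C: 2 H
  1 × N: 2 H
  1 × O: no H
  1 × S: 1 H
  Total hydrogens = 7.

7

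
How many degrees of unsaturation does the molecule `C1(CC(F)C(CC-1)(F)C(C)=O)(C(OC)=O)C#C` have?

5

Molecular formula from the SMILES: C12H14F2O3.
DoU = (2C + 2 + N − H − X)/2 = (2·12 + 2 + 0 − 14 − 2)/2 = 10/2 = 5.
(Structurally: 1 ring(s) + 4 π bond(s) = 5.)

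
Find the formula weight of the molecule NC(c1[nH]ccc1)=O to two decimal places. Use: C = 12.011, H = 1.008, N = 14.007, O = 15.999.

110.12

Molecular formula: C5H6N2O.
M = 5×12.011 + 6×1.008 + 2×14.007 + 1×15.999 = 110.12 g/mol.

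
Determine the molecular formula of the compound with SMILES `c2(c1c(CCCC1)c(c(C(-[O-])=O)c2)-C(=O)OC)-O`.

C13H13O5-

Heavy atoms from the SMILES: 13 C, 5 O.
Implicit hydrogens by atom environment:
  5 × C (aromatic): no H
  4 × C: 2 H each → 8
  3 × O: no H
  2 × C: no H
  1 × C: 3 H
  1 × C (aromatic): 1 H
  1 × O: 1 H
  1 × O (charge -1): no H
  Total hydrogens = 13.
Net charge -1.
Molecular formula: C13H13O5-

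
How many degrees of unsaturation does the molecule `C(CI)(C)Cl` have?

0

Molecular formula from the SMILES: C3H6ClI.
DoU = (2C + 2 + N − H − X)/2 = (2·3 + 2 + 0 − 6 − 2)/2 = 0/2 = 0.
(Structurally: 0 ring(s) + 0 π bond(s) = 0.)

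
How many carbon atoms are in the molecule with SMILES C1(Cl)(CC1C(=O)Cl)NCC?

The symbol for carbon appears 6 times in the SMILES. (Cl is a single chlorine, not C + l.)

6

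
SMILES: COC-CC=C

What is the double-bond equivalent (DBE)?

Molecular formula from the SMILES: C5H10O.
DoU = (2C + 2 + N − H − X)/2 = (2·5 + 2 + 0 − 10 − 0)/2 = 2/2 = 1.
(Structurally: 0 ring(s) + 1 π bond(s) = 1.)

1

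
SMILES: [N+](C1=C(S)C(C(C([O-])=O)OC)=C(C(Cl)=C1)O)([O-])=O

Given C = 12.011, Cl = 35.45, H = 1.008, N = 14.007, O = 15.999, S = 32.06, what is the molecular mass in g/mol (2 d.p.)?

Molecular formula: C9H7ClNO6S-.
M = 9×12.011 + 1×35.45 + 7×1.008 + 1×14.007 + 6×15.999 + 1×32.06 = 292.67 g/mol.

292.67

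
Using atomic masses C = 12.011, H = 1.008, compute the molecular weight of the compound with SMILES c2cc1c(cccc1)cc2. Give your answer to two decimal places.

Molecular formula: C10H8.
M = 10×12.011 + 8×1.008 = 128.17 g/mol.

128.17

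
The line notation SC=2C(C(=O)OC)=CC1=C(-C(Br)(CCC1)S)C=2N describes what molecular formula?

Heavy atoms from the SMILES: 1 Br, 12 C, 1 N, 2 O, 2 S.
Implicit hydrogens by atom environment:
  5 × C (aromatic): no H
  3 × C: 2 H each → 6
  2 × C: no H
  2 × O: no H
  2 × S: 1 H each → 2
  1 × Br: no H
  1 × C: 3 H
  1 × C (aromatic): 1 H
  1 × N: 2 H
  Total hydrogens = 14.
Molecular formula: C12H14BrNO2S2

C12H14BrNO2S2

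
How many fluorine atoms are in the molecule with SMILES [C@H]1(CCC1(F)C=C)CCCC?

1

The symbol for fluorine appears 1 time in the SMILES.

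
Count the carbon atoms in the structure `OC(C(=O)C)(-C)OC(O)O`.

The symbol for carbon appears 5 times in the SMILES.

5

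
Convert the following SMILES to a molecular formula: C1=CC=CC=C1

Heavy atoms from the SMILES: 6 C.
Implicit hydrogens by atom environment:
  6 × C (aromatic): 1 H each → 6
  Total hydrogens = 6.
Molecular formula: C6H6

C6H6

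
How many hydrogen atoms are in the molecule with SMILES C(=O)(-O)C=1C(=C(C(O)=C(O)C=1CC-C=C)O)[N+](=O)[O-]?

11

Hydrogens are implicit in SMILES; fill each atom to its normal valence:
  6 × C (aromatic): no H
  4 × O: 1 H each → 4
  3 × C: 2 H each → 6
  2 × O: no H
  1 × C: 1 H
  1 × C: no H
  1 × N (charge +1): no H
  1 × O (charge -1): no H
  Total hydrogens = 11.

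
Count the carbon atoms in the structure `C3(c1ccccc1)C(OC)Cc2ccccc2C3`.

17

The symbol for carbon appears 17 times in the SMILES. Lowercase c denotes aromatic carbon and counts toward C.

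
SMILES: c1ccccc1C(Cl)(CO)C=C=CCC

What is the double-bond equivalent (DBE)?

6

Molecular formula from the SMILES: C13H15ClO.
DoU = (2C + 2 + N − H − X)/2 = (2·13 + 2 + 0 − 15 − 1)/2 = 12/2 = 6.
(Structurally: 1 ring(s) + 5 π bond(s) = 6.)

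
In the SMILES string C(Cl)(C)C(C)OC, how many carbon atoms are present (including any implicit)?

The symbol for carbon appears 5 times in the SMILES. (Cl is a single chlorine, not C + l.)

5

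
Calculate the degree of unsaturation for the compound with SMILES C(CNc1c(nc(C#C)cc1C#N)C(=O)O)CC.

Molecular formula from the SMILES: C13H13N3O2.
DoU = (2C + 2 + N − H − X)/2 = (2·13 + 2 + 3 − 13 − 0)/2 = 18/2 = 9.
(Structurally: 1 ring(s) + 8 π bond(s) = 9.)

9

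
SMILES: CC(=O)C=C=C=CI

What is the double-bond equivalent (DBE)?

Molecular formula from the SMILES: C6H5IO.
DoU = (2C + 2 + N − H − X)/2 = (2·6 + 2 + 0 − 5 − 1)/2 = 8/2 = 4.
(Structurally: 0 ring(s) + 4 π bond(s) = 4.)

4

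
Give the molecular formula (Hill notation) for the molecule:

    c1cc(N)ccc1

Heavy atoms from the SMILES: 6 C, 1 N.
Implicit hydrogens by atom environment:
  5 × C (aromatic): 1 H each → 5
  1 × C (aromatic): no H
  1 × N: 2 H
  Total hydrogens = 7.
Molecular formula: C6H7N

C6H7N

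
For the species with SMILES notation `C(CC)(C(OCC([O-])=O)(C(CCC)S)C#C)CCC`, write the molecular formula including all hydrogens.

Heavy atoms from the SMILES: 15 C, 3 O, 1 S.
Implicit hydrogens by atom environment:
  6 × C: 2 H each → 12
  3 × C: 3 H each → 9
  3 × C: 1 H each → 3
  3 × C: no H
  2 × O: no H
  1 × O (charge -1): no H
  1 × S: 1 H
  Total hydrogens = 25.
Net charge -1.
Molecular formula: C15H25O3S-

C15H25O3S-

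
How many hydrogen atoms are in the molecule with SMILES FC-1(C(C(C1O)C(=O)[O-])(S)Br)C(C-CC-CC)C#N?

Hydrogens are implicit in SMILES; fill each atom to its normal valence:
  4 × C: 2 H each → 8
  4 × C: no H
  3 × C: 1 H each → 3
  1 × Br: no H
  1 × C: 3 H
  1 × F: no H
  1 × N: no H
  1 × O: 1 H
  1 × O: no H
  1 × O (charge -1): no H
  1 × S: 1 H
  Total hydrogens = 16.

16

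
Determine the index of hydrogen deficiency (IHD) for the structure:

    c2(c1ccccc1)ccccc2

Molecular formula from the SMILES: C12H10.
DoU = (2C + 2 + N − H − X)/2 = (2·12 + 2 + 0 − 10 − 0)/2 = 16/2 = 8.
(Structurally: 2 ring(s) + 6 π bond(s) = 8.)

8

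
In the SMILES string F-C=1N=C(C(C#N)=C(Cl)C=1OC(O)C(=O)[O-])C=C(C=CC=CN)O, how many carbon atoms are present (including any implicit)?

14

The symbol for carbon appears 14 times in the SMILES. (Cl is a single chlorine, not C + l.)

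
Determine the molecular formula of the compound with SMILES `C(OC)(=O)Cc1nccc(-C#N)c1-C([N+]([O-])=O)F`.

Heavy atoms from the SMILES: 10 C, 1 F, 3 N, 4 O.
Implicit hydrogens by atom environment:
  3 × C (aromatic): no H
  3 × O: no H
  2 × C (aromatic): 1 H each → 2
  2 × C: no H
  1 × C: 3 H
  1 × C: 2 H
  1 × C: 1 H
  1 × F: no H
  1 × N (aromatic): no H
  1 × N: no H
  1 × N (charge +1): no H
  1 × O (charge -1): no H
  Total hydrogens = 8.
Molecular formula: C10H8FN3O4

C10H8FN3O4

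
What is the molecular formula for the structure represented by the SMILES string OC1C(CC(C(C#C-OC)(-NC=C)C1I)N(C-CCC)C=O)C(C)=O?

C18H27IN2O4

Heavy atoms from the SMILES: 18 C, 1 I, 2 N, 4 O.
Implicit hydrogens by atom environment:
  6 × C: 1 H each → 6
  5 × C: 2 H each → 10
  4 × C: no H
  3 × C: 3 H each → 9
  3 × O: no H
  1 × I: no H
  1 × N: 1 H
  1 × N: no H
  1 × O: 1 H
  Total hydrogens = 27.
Molecular formula: C18H27IN2O4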